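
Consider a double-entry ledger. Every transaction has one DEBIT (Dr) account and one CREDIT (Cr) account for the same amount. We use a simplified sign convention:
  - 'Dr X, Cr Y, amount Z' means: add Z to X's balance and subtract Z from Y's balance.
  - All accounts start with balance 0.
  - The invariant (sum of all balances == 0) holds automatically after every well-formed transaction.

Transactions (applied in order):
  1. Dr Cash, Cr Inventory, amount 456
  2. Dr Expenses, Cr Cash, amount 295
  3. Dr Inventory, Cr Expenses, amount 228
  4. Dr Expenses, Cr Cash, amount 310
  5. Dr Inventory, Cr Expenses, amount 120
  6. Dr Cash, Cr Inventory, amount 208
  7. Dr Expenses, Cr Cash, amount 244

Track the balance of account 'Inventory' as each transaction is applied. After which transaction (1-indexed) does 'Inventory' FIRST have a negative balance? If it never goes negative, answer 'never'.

After txn 1: Inventory=-456

Answer: 1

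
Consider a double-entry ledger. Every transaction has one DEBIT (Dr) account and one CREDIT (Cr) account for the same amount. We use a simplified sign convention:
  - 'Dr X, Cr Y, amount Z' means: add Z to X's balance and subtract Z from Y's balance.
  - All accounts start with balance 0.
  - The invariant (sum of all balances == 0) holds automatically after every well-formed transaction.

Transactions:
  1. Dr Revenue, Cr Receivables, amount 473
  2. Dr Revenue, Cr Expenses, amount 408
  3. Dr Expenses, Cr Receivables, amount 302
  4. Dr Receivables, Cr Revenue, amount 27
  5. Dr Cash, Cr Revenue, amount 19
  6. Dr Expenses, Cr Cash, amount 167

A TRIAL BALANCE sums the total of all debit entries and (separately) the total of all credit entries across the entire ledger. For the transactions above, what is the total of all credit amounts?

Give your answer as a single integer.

Txn 1: credit+=473
Txn 2: credit+=408
Txn 3: credit+=302
Txn 4: credit+=27
Txn 5: credit+=19
Txn 6: credit+=167
Total credits = 1396

Answer: 1396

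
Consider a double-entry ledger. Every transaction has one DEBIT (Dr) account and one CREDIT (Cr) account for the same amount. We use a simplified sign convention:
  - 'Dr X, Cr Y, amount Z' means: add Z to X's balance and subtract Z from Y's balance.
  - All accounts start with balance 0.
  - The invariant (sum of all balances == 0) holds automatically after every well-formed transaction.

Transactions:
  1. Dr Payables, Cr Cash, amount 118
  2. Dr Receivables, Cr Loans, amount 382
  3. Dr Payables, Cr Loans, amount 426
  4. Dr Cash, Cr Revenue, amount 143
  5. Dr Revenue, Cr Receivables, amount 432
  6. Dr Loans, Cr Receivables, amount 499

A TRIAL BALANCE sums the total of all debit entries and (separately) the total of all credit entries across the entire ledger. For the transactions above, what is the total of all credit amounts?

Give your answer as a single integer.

Answer: 2000

Derivation:
Txn 1: credit+=118
Txn 2: credit+=382
Txn 3: credit+=426
Txn 4: credit+=143
Txn 5: credit+=432
Txn 6: credit+=499
Total credits = 2000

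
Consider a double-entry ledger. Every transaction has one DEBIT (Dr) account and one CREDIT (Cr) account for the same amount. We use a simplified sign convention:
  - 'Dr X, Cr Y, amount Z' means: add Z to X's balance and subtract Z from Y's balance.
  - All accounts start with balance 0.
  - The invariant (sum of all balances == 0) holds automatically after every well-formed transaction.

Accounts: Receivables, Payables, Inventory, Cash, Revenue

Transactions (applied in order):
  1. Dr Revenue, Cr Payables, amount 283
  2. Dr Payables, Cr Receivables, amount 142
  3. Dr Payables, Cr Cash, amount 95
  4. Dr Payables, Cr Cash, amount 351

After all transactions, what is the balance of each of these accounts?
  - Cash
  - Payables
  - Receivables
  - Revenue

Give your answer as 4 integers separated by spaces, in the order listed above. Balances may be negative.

After txn 1 (Dr Revenue, Cr Payables, amount 283): Payables=-283 Revenue=283
After txn 2 (Dr Payables, Cr Receivables, amount 142): Payables=-141 Receivables=-142 Revenue=283
After txn 3 (Dr Payables, Cr Cash, amount 95): Cash=-95 Payables=-46 Receivables=-142 Revenue=283
After txn 4 (Dr Payables, Cr Cash, amount 351): Cash=-446 Payables=305 Receivables=-142 Revenue=283

Answer: -446 305 -142 283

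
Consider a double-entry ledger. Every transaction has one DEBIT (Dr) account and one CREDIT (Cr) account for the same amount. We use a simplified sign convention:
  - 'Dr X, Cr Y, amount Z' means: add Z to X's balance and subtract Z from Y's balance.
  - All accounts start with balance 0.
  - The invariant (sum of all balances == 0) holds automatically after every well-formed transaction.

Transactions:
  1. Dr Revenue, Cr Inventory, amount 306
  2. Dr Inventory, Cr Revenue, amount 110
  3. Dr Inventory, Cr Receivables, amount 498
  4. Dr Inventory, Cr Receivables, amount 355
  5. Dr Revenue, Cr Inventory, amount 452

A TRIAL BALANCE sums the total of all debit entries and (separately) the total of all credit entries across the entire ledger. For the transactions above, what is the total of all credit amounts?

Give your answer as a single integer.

Txn 1: credit+=306
Txn 2: credit+=110
Txn 3: credit+=498
Txn 4: credit+=355
Txn 5: credit+=452
Total credits = 1721

Answer: 1721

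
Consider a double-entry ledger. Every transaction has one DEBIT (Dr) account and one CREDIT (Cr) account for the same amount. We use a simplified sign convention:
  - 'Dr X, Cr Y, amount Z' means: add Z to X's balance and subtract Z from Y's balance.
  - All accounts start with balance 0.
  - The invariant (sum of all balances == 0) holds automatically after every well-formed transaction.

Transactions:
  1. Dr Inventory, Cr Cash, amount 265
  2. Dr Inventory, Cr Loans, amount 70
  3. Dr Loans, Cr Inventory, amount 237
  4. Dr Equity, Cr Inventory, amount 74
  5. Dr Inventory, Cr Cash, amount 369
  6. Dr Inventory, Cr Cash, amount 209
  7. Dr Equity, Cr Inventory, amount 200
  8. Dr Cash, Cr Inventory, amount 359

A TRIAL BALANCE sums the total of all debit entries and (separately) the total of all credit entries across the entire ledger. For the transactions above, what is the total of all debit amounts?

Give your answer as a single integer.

Txn 1: debit+=265
Txn 2: debit+=70
Txn 3: debit+=237
Txn 4: debit+=74
Txn 5: debit+=369
Txn 6: debit+=209
Txn 7: debit+=200
Txn 8: debit+=359
Total debits = 1783

Answer: 1783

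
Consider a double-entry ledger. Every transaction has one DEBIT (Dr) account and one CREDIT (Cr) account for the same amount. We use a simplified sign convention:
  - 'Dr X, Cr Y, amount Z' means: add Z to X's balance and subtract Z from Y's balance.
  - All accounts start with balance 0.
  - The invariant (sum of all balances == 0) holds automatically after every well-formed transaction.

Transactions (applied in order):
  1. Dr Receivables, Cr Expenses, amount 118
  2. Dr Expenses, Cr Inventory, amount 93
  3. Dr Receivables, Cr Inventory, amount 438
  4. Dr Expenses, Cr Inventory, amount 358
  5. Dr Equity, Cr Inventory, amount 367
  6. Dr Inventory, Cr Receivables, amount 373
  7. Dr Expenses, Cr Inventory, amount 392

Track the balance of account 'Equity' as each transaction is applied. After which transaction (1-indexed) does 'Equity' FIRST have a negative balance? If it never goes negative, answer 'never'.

After txn 1: Equity=0
After txn 2: Equity=0
After txn 3: Equity=0
After txn 4: Equity=0
After txn 5: Equity=367
After txn 6: Equity=367
After txn 7: Equity=367

Answer: never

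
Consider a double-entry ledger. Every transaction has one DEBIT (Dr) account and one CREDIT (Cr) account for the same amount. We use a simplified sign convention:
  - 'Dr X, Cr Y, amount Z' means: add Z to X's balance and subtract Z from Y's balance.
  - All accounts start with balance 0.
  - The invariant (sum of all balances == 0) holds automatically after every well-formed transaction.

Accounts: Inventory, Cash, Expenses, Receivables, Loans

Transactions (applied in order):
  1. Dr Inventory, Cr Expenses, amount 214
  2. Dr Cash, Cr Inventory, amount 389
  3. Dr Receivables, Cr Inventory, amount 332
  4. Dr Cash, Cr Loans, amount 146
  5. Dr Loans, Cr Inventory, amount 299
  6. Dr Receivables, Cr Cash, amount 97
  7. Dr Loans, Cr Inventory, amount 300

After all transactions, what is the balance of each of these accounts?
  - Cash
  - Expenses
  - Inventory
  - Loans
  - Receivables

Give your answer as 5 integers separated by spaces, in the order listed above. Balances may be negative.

After txn 1 (Dr Inventory, Cr Expenses, amount 214): Expenses=-214 Inventory=214
After txn 2 (Dr Cash, Cr Inventory, amount 389): Cash=389 Expenses=-214 Inventory=-175
After txn 3 (Dr Receivables, Cr Inventory, amount 332): Cash=389 Expenses=-214 Inventory=-507 Receivables=332
After txn 4 (Dr Cash, Cr Loans, amount 146): Cash=535 Expenses=-214 Inventory=-507 Loans=-146 Receivables=332
After txn 5 (Dr Loans, Cr Inventory, amount 299): Cash=535 Expenses=-214 Inventory=-806 Loans=153 Receivables=332
After txn 6 (Dr Receivables, Cr Cash, amount 97): Cash=438 Expenses=-214 Inventory=-806 Loans=153 Receivables=429
After txn 7 (Dr Loans, Cr Inventory, amount 300): Cash=438 Expenses=-214 Inventory=-1106 Loans=453 Receivables=429

Answer: 438 -214 -1106 453 429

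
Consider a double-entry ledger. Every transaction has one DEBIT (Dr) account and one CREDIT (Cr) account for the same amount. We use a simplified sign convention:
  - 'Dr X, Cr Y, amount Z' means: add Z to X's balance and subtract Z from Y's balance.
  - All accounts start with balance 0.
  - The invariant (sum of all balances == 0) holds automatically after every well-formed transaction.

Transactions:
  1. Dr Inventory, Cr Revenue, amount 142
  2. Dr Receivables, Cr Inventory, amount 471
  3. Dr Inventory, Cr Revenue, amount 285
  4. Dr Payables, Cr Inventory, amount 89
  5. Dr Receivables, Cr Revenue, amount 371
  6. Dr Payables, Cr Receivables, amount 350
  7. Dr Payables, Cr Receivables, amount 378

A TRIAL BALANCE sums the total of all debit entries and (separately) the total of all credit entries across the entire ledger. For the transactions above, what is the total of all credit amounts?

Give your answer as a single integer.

Answer: 2086

Derivation:
Txn 1: credit+=142
Txn 2: credit+=471
Txn 3: credit+=285
Txn 4: credit+=89
Txn 5: credit+=371
Txn 6: credit+=350
Txn 7: credit+=378
Total credits = 2086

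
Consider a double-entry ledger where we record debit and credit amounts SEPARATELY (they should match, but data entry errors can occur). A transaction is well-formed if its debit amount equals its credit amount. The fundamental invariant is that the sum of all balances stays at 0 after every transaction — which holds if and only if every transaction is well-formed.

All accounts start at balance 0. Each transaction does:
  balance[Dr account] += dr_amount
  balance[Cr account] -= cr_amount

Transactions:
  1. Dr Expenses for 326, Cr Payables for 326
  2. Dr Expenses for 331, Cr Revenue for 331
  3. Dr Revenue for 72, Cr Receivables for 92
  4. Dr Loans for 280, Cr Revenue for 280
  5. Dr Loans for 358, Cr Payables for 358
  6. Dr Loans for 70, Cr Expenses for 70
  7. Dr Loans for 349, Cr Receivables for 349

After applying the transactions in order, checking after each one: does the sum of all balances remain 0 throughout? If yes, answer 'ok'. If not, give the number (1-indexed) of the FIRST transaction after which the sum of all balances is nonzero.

Answer: 3

Derivation:
After txn 1: dr=326 cr=326 sum_balances=0
After txn 2: dr=331 cr=331 sum_balances=0
After txn 3: dr=72 cr=92 sum_balances=-20
After txn 4: dr=280 cr=280 sum_balances=-20
After txn 5: dr=358 cr=358 sum_balances=-20
After txn 6: dr=70 cr=70 sum_balances=-20
After txn 7: dr=349 cr=349 sum_balances=-20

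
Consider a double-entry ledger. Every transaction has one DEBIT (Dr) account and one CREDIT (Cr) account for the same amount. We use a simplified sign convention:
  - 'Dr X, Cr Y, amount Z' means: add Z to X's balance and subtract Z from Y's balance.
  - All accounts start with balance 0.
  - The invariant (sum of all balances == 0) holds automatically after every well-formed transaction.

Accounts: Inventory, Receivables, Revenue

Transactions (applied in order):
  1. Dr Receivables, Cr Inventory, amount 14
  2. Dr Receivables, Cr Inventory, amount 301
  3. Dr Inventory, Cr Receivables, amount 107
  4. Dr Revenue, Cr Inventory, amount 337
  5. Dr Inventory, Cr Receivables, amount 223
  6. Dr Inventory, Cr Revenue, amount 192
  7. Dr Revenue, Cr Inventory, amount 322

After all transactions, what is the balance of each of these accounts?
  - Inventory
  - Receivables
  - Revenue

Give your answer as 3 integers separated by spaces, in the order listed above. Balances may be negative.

Answer: -452 -15 467

Derivation:
After txn 1 (Dr Receivables, Cr Inventory, amount 14): Inventory=-14 Receivables=14
After txn 2 (Dr Receivables, Cr Inventory, amount 301): Inventory=-315 Receivables=315
After txn 3 (Dr Inventory, Cr Receivables, amount 107): Inventory=-208 Receivables=208
After txn 4 (Dr Revenue, Cr Inventory, amount 337): Inventory=-545 Receivables=208 Revenue=337
After txn 5 (Dr Inventory, Cr Receivables, amount 223): Inventory=-322 Receivables=-15 Revenue=337
After txn 6 (Dr Inventory, Cr Revenue, amount 192): Inventory=-130 Receivables=-15 Revenue=145
After txn 7 (Dr Revenue, Cr Inventory, amount 322): Inventory=-452 Receivables=-15 Revenue=467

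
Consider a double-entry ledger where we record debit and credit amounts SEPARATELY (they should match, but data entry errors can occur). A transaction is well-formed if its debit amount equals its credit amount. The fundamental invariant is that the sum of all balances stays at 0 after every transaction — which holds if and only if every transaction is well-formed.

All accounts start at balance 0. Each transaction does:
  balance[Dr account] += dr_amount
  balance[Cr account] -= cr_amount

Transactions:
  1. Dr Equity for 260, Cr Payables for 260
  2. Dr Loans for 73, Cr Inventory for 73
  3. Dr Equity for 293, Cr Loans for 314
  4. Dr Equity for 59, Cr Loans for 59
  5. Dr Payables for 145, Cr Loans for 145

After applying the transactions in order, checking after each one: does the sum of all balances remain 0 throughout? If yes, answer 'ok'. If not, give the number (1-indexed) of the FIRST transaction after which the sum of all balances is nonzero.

After txn 1: dr=260 cr=260 sum_balances=0
After txn 2: dr=73 cr=73 sum_balances=0
After txn 3: dr=293 cr=314 sum_balances=-21
After txn 4: dr=59 cr=59 sum_balances=-21
After txn 5: dr=145 cr=145 sum_balances=-21

Answer: 3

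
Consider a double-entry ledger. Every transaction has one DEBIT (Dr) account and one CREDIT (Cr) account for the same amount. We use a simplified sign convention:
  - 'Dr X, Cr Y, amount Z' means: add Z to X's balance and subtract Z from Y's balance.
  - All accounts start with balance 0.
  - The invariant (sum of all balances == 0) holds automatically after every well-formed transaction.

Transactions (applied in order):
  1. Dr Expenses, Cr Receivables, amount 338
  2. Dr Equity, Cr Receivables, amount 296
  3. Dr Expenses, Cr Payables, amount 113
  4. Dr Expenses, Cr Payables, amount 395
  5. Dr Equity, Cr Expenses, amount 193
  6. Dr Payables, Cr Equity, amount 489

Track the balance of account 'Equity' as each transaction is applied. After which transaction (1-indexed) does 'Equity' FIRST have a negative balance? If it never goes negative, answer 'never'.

After txn 1: Equity=0
After txn 2: Equity=296
After txn 3: Equity=296
After txn 4: Equity=296
After txn 5: Equity=489
After txn 6: Equity=0

Answer: never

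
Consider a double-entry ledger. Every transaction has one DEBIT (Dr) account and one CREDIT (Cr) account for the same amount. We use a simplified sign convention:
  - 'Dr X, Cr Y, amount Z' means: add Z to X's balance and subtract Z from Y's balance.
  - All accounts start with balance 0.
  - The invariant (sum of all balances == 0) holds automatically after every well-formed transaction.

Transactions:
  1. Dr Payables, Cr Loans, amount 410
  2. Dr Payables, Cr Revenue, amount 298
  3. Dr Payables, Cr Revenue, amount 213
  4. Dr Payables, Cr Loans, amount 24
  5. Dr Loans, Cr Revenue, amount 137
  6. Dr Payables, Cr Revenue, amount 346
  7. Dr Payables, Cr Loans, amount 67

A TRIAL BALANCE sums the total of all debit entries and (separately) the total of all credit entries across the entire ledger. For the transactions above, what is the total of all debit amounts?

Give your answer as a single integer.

Txn 1: debit+=410
Txn 2: debit+=298
Txn 3: debit+=213
Txn 4: debit+=24
Txn 5: debit+=137
Txn 6: debit+=346
Txn 7: debit+=67
Total debits = 1495

Answer: 1495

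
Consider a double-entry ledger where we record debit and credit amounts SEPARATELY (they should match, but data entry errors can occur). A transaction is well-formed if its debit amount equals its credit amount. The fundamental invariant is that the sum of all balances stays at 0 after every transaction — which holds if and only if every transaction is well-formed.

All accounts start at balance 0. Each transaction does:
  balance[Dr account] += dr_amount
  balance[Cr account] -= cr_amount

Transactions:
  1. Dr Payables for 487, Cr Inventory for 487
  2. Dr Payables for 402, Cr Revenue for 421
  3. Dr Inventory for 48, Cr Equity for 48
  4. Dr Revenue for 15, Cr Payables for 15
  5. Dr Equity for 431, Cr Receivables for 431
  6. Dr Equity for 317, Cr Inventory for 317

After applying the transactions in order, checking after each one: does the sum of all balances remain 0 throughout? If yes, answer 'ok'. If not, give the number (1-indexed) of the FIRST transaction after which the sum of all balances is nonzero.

After txn 1: dr=487 cr=487 sum_balances=0
After txn 2: dr=402 cr=421 sum_balances=-19
After txn 3: dr=48 cr=48 sum_balances=-19
After txn 4: dr=15 cr=15 sum_balances=-19
After txn 5: dr=431 cr=431 sum_balances=-19
After txn 6: dr=317 cr=317 sum_balances=-19

Answer: 2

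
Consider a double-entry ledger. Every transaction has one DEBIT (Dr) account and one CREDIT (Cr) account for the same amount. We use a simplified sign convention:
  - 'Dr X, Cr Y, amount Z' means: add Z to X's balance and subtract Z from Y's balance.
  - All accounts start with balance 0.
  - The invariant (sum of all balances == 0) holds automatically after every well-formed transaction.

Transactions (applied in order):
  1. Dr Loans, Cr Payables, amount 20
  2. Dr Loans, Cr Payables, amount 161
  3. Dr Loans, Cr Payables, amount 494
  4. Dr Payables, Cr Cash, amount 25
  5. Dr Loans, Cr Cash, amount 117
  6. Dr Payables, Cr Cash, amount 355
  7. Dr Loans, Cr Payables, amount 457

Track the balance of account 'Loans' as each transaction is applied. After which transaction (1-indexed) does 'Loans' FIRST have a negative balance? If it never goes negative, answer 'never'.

Answer: never

Derivation:
After txn 1: Loans=20
After txn 2: Loans=181
After txn 3: Loans=675
After txn 4: Loans=675
After txn 5: Loans=792
After txn 6: Loans=792
After txn 7: Loans=1249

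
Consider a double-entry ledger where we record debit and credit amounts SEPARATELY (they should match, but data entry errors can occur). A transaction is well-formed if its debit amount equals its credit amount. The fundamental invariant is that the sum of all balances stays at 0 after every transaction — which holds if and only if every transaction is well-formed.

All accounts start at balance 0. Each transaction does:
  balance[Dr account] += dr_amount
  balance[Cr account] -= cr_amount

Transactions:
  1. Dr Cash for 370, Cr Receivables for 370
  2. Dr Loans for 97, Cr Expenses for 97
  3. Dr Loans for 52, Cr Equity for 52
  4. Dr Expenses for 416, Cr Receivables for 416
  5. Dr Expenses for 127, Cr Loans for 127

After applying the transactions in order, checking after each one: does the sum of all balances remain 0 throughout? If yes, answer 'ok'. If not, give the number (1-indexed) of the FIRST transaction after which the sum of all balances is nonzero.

After txn 1: dr=370 cr=370 sum_balances=0
After txn 2: dr=97 cr=97 sum_balances=0
After txn 3: dr=52 cr=52 sum_balances=0
After txn 4: dr=416 cr=416 sum_balances=0
After txn 5: dr=127 cr=127 sum_balances=0

Answer: ok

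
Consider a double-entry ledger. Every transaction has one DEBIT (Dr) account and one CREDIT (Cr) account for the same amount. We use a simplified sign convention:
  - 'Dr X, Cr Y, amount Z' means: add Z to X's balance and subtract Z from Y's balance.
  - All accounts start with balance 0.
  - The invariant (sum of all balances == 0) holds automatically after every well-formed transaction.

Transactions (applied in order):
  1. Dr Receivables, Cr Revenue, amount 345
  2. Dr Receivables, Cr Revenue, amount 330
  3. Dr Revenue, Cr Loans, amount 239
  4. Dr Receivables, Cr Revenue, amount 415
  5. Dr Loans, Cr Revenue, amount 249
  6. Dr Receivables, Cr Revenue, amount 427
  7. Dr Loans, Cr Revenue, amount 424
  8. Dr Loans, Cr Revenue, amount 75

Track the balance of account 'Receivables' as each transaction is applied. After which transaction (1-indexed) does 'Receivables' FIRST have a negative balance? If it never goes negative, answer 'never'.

Answer: never

Derivation:
After txn 1: Receivables=345
After txn 2: Receivables=675
After txn 3: Receivables=675
After txn 4: Receivables=1090
After txn 5: Receivables=1090
After txn 6: Receivables=1517
After txn 7: Receivables=1517
After txn 8: Receivables=1517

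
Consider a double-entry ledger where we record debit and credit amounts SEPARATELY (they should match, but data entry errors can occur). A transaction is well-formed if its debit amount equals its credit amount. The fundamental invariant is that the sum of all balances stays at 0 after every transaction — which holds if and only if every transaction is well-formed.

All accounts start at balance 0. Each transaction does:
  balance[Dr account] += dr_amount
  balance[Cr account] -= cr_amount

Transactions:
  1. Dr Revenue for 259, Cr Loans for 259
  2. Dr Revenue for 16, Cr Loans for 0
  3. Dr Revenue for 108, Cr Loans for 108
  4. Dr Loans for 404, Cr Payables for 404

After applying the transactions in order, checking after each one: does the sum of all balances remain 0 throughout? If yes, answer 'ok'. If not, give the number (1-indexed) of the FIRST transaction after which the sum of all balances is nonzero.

Answer: 2

Derivation:
After txn 1: dr=259 cr=259 sum_balances=0
After txn 2: dr=16 cr=0 sum_balances=16
After txn 3: dr=108 cr=108 sum_balances=16
After txn 4: dr=404 cr=404 sum_balances=16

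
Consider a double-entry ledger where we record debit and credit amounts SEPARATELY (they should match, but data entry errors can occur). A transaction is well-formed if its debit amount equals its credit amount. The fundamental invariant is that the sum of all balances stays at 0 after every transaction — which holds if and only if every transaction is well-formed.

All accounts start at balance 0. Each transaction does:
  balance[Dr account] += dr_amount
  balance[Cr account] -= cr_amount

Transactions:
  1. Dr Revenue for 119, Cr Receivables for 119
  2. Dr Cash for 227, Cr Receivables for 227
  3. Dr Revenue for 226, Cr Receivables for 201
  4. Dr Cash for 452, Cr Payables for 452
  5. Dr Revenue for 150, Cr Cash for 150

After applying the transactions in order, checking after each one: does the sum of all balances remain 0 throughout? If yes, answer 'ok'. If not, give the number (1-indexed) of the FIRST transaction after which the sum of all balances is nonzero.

After txn 1: dr=119 cr=119 sum_balances=0
After txn 2: dr=227 cr=227 sum_balances=0
After txn 3: dr=226 cr=201 sum_balances=25
After txn 4: dr=452 cr=452 sum_balances=25
After txn 5: dr=150 cr=150 sum_balances=25

Answer: 3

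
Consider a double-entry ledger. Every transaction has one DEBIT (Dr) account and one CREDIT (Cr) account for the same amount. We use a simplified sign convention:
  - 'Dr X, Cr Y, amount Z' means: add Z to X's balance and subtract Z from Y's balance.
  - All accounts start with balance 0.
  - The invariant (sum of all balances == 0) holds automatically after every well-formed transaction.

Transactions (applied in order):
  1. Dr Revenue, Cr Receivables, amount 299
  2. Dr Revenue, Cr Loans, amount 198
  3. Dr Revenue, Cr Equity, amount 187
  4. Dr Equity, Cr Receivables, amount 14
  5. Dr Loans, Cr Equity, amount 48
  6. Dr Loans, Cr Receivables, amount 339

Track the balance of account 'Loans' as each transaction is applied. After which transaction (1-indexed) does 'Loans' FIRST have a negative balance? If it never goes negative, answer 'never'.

Answer: 2

Derivation:
After txn 1: Loans=0
After txn 2: Loans=-198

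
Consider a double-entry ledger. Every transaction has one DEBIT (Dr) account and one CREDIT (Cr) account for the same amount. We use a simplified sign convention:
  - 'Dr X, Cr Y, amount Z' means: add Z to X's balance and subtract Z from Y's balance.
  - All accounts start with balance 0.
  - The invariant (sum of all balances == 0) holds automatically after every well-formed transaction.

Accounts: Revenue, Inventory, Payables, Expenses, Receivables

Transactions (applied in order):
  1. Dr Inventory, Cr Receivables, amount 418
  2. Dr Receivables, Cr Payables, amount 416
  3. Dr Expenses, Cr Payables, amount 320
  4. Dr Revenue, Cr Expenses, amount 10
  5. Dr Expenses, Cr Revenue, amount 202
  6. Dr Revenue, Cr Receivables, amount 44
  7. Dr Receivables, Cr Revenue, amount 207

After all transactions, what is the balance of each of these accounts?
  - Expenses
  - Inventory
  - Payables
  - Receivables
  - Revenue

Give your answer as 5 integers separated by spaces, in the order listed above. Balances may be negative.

After txn 1 (Dr Inventory, Cr Receivables, amount 418): Inventory=418 Receivables=-418
After txn 2 (Dr Receivables, Cr Payables, amount 416): Inventory=418 Payables=-416 Receivables=-2
After txn 3 (Dr Expenses, Cr Payables, amount 320): Expenses=320 Inventory=418 Payables=-736 Receivables=-2
After txn 4 (Dr Revenue, Cr Expenses, amount 10): Expenses=310 Inventory=418 Payables=-736 Receivables=-2 Revenue=10
After txn 5 (Dr Expenses, Cr Revenue, amount 202): Expenses=512 Inventory=418 Payables=-736 Receivables=-2 Revenue=-192
After txn 6 (Dr Revenue, Cr Receivables, amount 44): Expenses=512 Inventory=418 Payables=-736 Receivables=-46 Revenue=-148
After txn 7 (Dr Receivables, Cr Revenue, amount 207): Expenses=512 Inventory=418 Payables=-736 Receivables=161 Revenue=-355

Answer: 512 418 -736 161 -355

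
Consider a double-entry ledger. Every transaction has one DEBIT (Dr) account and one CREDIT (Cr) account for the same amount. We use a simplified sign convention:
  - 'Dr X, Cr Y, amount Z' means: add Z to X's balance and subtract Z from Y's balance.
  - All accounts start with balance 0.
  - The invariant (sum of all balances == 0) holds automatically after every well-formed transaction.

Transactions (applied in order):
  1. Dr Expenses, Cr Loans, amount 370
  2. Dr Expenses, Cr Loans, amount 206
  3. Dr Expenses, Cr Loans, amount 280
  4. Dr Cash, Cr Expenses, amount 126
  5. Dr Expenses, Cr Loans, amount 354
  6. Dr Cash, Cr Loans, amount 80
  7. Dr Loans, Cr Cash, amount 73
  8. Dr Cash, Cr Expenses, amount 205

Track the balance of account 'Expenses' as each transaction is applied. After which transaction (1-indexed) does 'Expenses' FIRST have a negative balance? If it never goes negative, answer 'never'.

Answer: never

Derivation:
After txn 1: Expenses=370
After txn 2: Expenses=576
After txn 3: Expenses=856
After txn 4: Expenses=730
After txn 5: Expenses=1084
After txn 6: Expenses=1084
After txn 7: Expenses=1084
After txn 8: Expenses=879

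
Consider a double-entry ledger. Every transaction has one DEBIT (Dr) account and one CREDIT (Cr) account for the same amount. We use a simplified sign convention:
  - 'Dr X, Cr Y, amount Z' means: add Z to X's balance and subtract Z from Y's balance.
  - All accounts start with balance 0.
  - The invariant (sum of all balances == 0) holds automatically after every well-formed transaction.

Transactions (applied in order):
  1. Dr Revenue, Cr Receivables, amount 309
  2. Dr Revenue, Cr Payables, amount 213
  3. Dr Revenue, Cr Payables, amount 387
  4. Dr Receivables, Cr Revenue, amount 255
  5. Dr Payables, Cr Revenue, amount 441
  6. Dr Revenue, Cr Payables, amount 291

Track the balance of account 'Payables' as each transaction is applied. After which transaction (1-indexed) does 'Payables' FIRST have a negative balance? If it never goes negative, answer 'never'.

Answer: 2

Derivation:
After txn 1: Payables=0
After txn 2: Payables=-213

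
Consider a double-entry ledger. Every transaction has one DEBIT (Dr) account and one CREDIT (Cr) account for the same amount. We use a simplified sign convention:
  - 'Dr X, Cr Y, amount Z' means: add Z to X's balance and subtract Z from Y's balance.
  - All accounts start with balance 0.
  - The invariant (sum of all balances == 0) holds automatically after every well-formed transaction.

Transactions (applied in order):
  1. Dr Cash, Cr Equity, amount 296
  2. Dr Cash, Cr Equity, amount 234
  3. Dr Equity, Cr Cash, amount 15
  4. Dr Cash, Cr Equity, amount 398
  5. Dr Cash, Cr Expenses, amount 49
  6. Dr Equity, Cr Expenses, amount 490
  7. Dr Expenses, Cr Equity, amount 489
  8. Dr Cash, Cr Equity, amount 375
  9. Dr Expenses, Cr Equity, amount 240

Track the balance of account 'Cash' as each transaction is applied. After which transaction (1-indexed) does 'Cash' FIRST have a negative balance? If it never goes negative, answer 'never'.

After txn 1: Cash=296
After txn 2: Cash=530
After txn 3: Cash=515
After txn 4: Cash=913
After txn 5: Cash=962
After txn 6: Cash=962
After txn 7: Cash=962
After txn 8: Cash=1337
After txn 9: Cash=1337

Answer: never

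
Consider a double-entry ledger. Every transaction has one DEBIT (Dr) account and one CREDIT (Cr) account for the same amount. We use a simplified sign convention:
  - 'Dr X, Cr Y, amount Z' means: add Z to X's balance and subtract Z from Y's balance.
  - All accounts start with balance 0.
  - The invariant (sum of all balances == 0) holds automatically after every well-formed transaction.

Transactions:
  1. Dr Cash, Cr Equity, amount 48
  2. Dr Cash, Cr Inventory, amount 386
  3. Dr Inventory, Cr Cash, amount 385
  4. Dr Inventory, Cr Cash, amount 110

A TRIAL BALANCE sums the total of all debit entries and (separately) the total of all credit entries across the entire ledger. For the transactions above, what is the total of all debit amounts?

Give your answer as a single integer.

Answer: 929

Derivation:
Txn 1: debit+=48
Txn 2: debit+=386
Txn 3: debit+=385
Txn 4: debit+=110
Total debits = 929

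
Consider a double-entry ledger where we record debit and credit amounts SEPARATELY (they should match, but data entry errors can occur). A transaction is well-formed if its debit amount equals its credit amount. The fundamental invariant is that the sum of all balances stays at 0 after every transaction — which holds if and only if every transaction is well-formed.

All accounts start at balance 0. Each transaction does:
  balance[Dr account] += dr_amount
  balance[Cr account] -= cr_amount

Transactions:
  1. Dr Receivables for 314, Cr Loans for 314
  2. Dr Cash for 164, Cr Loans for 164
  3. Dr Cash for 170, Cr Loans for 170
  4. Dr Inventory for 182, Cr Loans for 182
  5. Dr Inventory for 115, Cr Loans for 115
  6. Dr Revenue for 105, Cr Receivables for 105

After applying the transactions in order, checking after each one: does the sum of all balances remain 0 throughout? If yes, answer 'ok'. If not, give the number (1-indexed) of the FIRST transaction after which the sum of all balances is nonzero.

Answer: ok

Derivation:
After txn 1: dr=314 cr=314 sum_balances=0
After txn 2: dr=164 cr=164 sum_balances=0
After txn 3: dr=170 cr=170 sum_balances=0
After txn 4: dr=182 cr=182 sum_balances=0
After txn 5: dr=115 cr=115 sum_balances=0
After txn 6: dr=105 cr=105 sum_balances=0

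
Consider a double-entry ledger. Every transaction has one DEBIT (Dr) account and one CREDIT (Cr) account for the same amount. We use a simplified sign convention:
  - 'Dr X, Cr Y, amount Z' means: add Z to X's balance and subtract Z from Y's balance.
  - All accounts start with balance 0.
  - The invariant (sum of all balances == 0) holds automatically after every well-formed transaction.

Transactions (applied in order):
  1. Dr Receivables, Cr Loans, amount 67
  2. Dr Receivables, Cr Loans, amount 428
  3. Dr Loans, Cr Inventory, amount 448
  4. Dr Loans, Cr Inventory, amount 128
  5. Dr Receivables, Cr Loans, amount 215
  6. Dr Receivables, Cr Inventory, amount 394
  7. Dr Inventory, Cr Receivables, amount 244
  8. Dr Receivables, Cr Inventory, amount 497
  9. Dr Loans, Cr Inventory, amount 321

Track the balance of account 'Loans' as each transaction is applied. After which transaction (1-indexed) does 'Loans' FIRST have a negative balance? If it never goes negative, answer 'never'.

After txn 1: Loans=-67

Answer: 1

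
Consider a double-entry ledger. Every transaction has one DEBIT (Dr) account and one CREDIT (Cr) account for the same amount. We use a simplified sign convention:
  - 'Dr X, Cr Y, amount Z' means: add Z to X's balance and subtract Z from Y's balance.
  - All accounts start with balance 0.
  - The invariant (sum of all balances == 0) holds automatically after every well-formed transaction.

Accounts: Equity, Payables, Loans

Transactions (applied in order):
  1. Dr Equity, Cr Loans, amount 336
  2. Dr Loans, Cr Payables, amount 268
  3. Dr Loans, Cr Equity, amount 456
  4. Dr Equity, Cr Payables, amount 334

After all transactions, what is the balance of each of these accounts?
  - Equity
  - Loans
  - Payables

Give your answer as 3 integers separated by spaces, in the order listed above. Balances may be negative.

Answer: 214 388 -602

Derivation:
After txn 1 (Dr Equity, Cr Loans, amount 336): Equity=336 Loans=-336
After txn 2 (Dr Loans, Cr Payables, amount 268): Equity=336 Loans=-68 Payables=-268
After txn 3 (Dr Loans, Cr Equity, amount 456): Equity=-120 Loans=388 Payables=-268
After txn 4 (Dr Equity, Cr Payables, amount 334): Equity=214 Loans=388 Payables=-602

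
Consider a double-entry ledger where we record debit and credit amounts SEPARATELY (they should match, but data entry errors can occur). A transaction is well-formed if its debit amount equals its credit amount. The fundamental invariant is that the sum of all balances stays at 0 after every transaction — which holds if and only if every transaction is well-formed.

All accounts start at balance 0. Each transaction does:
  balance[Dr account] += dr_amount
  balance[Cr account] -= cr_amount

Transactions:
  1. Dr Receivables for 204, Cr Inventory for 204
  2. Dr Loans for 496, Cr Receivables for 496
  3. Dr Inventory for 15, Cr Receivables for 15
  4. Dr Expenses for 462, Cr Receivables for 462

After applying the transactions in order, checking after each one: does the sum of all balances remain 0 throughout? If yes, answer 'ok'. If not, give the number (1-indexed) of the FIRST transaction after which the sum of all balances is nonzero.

Answer: ok

Derivation:
After txn 1: dr=204 cr=204 sum_balances=0
After txn 2: dr=496 cr=496 sum_balances=0
After txn 3: dr=15 cr=15 sum_balances=0
After txn 4: dr=462 cr=462 sum_balances=0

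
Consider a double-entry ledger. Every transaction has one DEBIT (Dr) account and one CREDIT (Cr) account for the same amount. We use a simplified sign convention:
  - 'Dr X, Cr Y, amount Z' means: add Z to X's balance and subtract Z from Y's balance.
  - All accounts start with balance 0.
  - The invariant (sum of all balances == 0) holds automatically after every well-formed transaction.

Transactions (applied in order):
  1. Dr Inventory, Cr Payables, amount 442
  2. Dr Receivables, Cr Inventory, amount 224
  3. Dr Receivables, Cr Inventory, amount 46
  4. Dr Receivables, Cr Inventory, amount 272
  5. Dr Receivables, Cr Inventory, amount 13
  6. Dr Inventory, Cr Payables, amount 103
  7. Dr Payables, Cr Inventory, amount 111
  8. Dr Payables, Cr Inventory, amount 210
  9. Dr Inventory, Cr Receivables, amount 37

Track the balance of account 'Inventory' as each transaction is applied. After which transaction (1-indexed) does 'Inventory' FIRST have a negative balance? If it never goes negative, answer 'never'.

After txn 1: Inventory=442
After txn 2: Inventory=218
After txn 3: Inventory=172
After txn 4: Inventory=-100

Answer: 4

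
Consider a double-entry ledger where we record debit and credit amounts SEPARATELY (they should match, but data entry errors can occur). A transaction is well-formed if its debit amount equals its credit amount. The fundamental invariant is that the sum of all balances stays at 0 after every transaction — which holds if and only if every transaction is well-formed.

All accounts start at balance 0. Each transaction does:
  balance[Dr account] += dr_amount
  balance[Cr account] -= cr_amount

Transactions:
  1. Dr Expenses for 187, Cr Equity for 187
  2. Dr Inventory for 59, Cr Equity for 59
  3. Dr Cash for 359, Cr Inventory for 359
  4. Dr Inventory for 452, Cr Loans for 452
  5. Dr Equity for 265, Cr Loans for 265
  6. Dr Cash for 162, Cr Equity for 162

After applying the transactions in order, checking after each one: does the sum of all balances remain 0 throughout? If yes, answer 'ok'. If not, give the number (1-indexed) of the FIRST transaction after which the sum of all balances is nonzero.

After txn 1: dr=187 cr=187 sum_balances=0
After txn 2: dr=59 cr=59 sum_balances=0
After txn 3: dr=359 cr=359 sum_balances=0
After txn 4: dr=452 cr=452 sum_balances=0
After txn 5: dr=265 cr=265 sum_balances=0
After txn 6: dr=162 cr=162 sum_balances=0

Answer: ok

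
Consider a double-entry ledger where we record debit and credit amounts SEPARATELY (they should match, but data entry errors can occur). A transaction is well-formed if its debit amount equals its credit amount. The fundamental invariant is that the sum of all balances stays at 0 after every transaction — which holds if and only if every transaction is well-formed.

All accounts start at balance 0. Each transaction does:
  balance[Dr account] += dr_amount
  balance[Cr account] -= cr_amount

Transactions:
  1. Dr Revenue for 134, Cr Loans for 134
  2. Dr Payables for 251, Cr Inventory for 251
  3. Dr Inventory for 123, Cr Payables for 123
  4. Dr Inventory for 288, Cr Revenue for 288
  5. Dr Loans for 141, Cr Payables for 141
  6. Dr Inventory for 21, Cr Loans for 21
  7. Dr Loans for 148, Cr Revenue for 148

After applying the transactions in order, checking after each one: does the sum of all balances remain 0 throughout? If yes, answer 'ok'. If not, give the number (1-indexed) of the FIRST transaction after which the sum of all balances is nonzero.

Answer: ok

Derivation:
After txn 1: dr=134 cr=134 sum_balances=0
After txn 2: dr=251 cr=251 sum_balances=0
After txn 3: dr=123 cr=123 sum_balances=0
After txn 4: dr=288 cr=288 sum_balances=0
After txn 5: dr=141 cr=141 sum_balances=0
After txn 6: dr=21 cr=21 sum_balances=0
After txn 7: dr=148 cr=148 sum_balances=0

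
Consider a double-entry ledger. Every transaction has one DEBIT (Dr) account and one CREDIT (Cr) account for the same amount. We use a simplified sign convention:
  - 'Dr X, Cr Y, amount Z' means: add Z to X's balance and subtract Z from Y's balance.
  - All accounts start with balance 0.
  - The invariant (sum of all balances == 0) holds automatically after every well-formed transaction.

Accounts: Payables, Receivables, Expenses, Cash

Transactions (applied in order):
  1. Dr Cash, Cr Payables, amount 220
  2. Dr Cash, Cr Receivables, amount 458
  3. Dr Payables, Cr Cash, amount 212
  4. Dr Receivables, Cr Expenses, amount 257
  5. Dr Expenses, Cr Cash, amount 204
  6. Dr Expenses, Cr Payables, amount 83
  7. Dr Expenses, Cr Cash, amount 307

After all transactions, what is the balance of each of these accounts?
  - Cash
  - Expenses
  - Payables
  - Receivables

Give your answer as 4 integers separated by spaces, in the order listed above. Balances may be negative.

Answer: -45 337 -91 -201

Derivation:
After txn 1 (Dr Cash, Cr Payables, amount 220): Cash=220 Payables=-220
After txn 2 (Dr Cash, Cr Receivables, amount 458): Cash=678 Payables=-220 Receivables=-458
After txn 3 (Dr Payables, Cr Cash, amount 212): Cash=466 Payables=-8 Receivables=-458
After txn 4 (Dr Receivables, Cr Expenses, amount 257): Cash=466 Expenses=-257 Payables=-8 Receivables=-201
After txn 5 (Dr Expenses, Cr Cash, amount 204): Cash=262 Expenses=-53 Payables=-8 Receivables=-201
After txn 6 (Dr Expenses, Cr Payables, amount 83): Cash=262 Expenses=30 Payables=-91 Receivables=-201
After txn 7 (Dr Expenses, Cr Cash, amount 307): Cash=-45 Expenses=337 Payables=-91 Receivables=-201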